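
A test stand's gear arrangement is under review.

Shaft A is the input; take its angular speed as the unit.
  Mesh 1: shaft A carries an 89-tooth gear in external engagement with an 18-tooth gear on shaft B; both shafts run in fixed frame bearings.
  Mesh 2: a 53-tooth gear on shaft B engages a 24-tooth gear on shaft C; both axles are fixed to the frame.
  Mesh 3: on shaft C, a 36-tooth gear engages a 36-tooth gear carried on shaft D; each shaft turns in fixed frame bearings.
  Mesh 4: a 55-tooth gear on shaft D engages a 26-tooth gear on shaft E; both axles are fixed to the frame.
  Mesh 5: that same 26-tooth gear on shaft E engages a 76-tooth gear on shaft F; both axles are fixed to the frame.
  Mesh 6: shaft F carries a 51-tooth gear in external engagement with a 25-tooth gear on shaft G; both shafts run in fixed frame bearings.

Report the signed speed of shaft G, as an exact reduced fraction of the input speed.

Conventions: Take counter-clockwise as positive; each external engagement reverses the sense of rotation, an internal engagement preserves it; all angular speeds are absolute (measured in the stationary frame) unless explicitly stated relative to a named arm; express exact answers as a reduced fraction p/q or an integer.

882079/54720

6-mesh fixed-axis compound train (all bearings frame-fixed)
mesh 1 [89T→18T]: |ω|/ω_in = 1×89/18 = 89/18, sense flips to −
mesh 2 [53T→24T]: |ω|/ω_in = (89/18)×53/24 = 4717/432, sense flips to +
mesh 3 [36T→36T]: |ω|/ω_in = (4717/432)×36/36 = 4717/432, sense flips to −
mesh 4 [55T→26T]: |ω|/ω_in = (4717/432)×55/26 = 259435/11232, sense flips to +
mesh 5 [26T→76T]: |ω|/ω_in = (259435/11232)×26/76 = 259435/32832, sense flips to −
mesh 6 [51T→25T]: |ω|/ω_in = (259435/32832)×51/25 = 882079/54720, sense flips to +
signed output speed (× input speed) = 882079/54720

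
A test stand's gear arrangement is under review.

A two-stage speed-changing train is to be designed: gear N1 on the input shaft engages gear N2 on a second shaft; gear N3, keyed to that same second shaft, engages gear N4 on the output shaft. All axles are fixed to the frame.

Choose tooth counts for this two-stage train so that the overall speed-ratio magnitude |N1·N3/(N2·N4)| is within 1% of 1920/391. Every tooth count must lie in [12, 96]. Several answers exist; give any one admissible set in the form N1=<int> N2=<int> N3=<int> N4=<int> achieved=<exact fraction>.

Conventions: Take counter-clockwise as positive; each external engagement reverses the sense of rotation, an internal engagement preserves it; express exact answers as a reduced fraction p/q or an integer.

2-stage fixed-axis compound train for ratio 1920/391
target = 1920/391 in lowest terms: an exact hit needs N1·N3 = k·1920 and N2·N4 = k·391 for one integer k, every count in [12, 96]; additionally prefer no 1:1 stage (N1 ≠ N2, N3 ≠ N4)
k = 1: N1·N3 = 1920 = 20·96, N2·N4 = 391 = 17·23
achieved = 20·96/(17·23) = 1920/391; |achieved − target| = 0 ≤ 96/1955 ✓

N1=20 N2=17 N3=96 N4=23 achieved=1920/391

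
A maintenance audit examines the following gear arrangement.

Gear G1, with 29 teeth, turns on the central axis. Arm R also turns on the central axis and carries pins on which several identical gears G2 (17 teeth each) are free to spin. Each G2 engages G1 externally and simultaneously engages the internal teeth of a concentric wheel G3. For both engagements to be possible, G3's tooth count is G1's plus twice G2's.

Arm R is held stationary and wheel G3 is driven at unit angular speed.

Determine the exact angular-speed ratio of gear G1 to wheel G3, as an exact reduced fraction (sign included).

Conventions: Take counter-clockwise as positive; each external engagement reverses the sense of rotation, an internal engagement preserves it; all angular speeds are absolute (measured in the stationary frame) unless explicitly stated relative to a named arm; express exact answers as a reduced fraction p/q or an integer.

recognized (axles ride arm R): planetary set, 29/17/63 teeth
ring teeth: 29 + 2·17 = 63
29(ω_sun−ω_arm) = −63(ω_ring−ω_arm),  ω_arm = 0, ω_ring = 1
ω_sun = 0 − (63/29)(1−0) = -63/29
ω_out/ω_in = -63/29

-63/29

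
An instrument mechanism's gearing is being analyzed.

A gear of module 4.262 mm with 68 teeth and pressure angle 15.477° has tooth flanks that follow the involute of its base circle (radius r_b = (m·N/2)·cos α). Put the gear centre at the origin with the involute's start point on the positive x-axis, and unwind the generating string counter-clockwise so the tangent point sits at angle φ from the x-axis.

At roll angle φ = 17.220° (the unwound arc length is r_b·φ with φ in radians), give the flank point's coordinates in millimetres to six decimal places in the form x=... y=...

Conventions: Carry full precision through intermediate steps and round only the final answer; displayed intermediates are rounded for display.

x=145.818860 y=1.252372

single-mesh involute tooth geometry (68T wheel at module 4.262)
pitch radius r_p = m·N/2 = 4.262·68/2 = 144.908000
base radius r_b = r_p·cos α = 144.908000·cos 15.477° = 139.653296
roll angle φ = 17.220° = 0.30054570 rad
x = r_b·(cos φ + φ·sin φ) = 145.818860
y = r_b·(sin φ − φ·cos φ) = 1.252372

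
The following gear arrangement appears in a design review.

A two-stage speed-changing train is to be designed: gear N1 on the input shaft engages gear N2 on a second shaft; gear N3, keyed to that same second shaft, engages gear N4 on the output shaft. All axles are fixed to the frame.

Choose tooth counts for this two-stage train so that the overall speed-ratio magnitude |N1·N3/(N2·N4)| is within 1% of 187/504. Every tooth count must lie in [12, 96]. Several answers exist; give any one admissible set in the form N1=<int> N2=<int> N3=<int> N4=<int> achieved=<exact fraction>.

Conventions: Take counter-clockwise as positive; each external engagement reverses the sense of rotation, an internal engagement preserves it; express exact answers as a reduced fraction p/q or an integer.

N1=17 N2=12 N3=22 N4=84 achieved=187/504

design class (target 187/504): fixed-axis compound train
target = 187/504 in lowest terms: an exact hit needs N1·N3 = k·187 and N2·N4 = k·504 for one integer k, every count in [12, 96]; additionally prefer no 1:1 stage (N1 ≠ N2, N3 ≠ N4)
k = 1: no 1:1-free in-range split of k·187 and k·504 into factor pairs; take k = 2
k = 2: N1·N3 = 374 = 17·22, N2·N4 = 1008 = 12·84
achieved = 17·22/(12·84) = 187/504; |achieved − target| = 0 ≤ 187/50400 ✓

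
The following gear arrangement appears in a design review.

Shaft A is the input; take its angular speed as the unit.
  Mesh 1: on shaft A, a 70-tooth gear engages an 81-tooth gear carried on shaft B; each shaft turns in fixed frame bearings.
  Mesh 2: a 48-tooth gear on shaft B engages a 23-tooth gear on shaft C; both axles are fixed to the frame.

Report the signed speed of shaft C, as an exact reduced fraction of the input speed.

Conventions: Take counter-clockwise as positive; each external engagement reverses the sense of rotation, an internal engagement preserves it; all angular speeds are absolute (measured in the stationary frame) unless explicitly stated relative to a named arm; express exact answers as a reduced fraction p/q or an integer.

1120/621

2-mesh fixed-axis compound train (all bearings frame-fixed)
mesh 1 [70T→81T]: |ω|/ω_in = 1×70/81 = 70/81, sense flips to −
mesh 2 [48T→23T]: |ω|/ω_in = (70/81)×48/23 = 1120/621, sense flips to +
signed output speed (× input speed) = 1120/621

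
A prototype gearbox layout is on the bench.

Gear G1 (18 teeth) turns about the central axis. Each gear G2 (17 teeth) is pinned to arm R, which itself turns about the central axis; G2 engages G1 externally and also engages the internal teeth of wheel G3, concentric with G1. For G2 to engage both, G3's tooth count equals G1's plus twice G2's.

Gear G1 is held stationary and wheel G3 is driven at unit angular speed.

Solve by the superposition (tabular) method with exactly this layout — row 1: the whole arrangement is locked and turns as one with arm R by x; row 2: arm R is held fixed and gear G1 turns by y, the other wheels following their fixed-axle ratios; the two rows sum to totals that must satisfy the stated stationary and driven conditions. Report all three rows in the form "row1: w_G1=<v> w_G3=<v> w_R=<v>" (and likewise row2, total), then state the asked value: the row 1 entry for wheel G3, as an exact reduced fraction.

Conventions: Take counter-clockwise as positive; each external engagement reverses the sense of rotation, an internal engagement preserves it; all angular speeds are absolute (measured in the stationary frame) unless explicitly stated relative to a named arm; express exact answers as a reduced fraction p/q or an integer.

recognized (axles ride arm R): planetary set, 18/17/52 teeth
superposition row 1 [locked train]: every member turns x
superposition row 2 [arm held]: sun y, ring −(18/52)·y, arm 0
boundary: total ω_sun = x + y = 0 and total ω_ring = x − (18/52)·y = 1  ⇒  y = -26/35, x = 26/35
row 2 ring = −(18/52)·(-26/35) = 9/35
totals (row 1 + row 2): sun 26/35 + (-26/35) = 0, ring 26/35 + 9/35 = 1, arm 26/35 + 0 = 26/35
asked cell (row1, ring) = 26/35

row1: w_G1=26/35 w_G3=26/35 w_R=26/35
row2: w_G1=-26/35 w_G3=9/35 w_R=0
total: w_G1=0 w_G3=1 w_R=26/35
asked value: 26/35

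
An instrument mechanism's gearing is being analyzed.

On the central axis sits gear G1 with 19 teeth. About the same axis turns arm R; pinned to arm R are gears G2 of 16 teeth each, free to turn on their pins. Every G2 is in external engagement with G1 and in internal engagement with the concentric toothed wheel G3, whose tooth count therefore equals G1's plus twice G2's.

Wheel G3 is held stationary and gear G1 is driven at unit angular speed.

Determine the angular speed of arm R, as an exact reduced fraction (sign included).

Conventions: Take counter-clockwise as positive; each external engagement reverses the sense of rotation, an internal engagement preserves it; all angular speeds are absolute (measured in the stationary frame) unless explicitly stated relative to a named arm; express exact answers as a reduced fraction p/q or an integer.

topology: planetary set — G1 19T / G2 16T / G3 51T, arm = carrier (Willis)
ring teeth: 19 + 2·16 = 51
19(ω_sun−ω_arm) = −51(ω_ring−ω_arm),  ω_ring = 0, ω_sun = 1
19(1−ω_arm) = −51(0−ω_arm)  ⇒  70·ω_arm = 19  ⇒  ω_arm = 19/70
exact speed ratio = 19/70

19/70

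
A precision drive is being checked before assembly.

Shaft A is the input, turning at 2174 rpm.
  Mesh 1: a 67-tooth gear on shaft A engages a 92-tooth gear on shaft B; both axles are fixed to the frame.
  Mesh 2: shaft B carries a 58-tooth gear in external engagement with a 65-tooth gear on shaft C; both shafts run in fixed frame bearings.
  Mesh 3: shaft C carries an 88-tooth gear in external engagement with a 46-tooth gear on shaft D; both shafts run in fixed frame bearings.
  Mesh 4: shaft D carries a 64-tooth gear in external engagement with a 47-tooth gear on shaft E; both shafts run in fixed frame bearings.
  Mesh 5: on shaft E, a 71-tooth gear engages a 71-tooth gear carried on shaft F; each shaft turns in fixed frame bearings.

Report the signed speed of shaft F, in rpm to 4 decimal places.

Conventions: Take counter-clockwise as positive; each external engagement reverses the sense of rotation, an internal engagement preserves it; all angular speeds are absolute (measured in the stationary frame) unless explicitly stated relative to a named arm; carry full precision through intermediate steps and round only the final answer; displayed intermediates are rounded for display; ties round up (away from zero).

-3680.1719 rpm

recognized (6 fixed axles, 5 meshes): fixed-axis compound train
mesh 1 [67T→92T]: ω = 2174.0000×67/92 = 1583.2391 rpm, sense flips to −
mesh 2 [58T→65T]: ω = 1583.2391×58/65 = 1412.7365 rpm, sense flips to +
mesh 3 [88T→46T]: ω = 1412.7365×88/46 = 2702.6263 rpm, sense flips to −
mesh 4 [64T→47T]: ω = 2702.6263×64/47 = 3680.1719 rpm, sense flips to +
mesh 5 [71T→71T]: ω = 3680.1719×71/71 = 3680.1719 rpm, sense flips to −
signed output speed = -3680.1719 rpm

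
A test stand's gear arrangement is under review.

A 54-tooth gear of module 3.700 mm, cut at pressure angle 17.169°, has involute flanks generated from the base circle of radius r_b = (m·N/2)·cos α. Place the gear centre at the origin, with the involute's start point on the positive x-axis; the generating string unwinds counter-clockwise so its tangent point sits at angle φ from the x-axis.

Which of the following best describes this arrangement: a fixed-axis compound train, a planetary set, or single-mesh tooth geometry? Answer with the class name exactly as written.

single-mesh tooth geometry

topology: single-mesh involute geometry — m = 3.700, N = 54
classification: single-mesh tooth geometry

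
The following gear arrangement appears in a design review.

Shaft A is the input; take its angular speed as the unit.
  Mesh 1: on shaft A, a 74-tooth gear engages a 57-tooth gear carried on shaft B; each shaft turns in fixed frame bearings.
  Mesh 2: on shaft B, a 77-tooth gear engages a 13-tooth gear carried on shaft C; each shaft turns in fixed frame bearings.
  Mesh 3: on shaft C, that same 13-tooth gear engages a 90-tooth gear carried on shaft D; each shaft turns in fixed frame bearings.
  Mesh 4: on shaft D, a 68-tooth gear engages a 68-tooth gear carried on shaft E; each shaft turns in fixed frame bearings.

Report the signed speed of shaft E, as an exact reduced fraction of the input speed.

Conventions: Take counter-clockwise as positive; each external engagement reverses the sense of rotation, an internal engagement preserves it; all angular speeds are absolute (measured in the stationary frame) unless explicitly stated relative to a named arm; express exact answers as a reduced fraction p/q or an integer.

4-mesh fixed-axis compound train (all bearings frame-fixed)
mesh 1 [74T→57T]: |ω|/ω_in = 1×74/57 = 74/57, sense flips to −
mesh 2 [77T→13T]: |ω|/ω_in = (74/57)×77/13 = 5698/741, sense flips to +
mesh 3 [13T→90T]: |ω|/ω_in = (5698/741)×13/90 = 2849/2565, sense flips to −
mesh 4 [68T→68T]: |ω|/ω_in = (2849/2565)×68/68 = 2849/2565, sense flips to +
signed output speed (× input speed) = 2849/2565

2849/2565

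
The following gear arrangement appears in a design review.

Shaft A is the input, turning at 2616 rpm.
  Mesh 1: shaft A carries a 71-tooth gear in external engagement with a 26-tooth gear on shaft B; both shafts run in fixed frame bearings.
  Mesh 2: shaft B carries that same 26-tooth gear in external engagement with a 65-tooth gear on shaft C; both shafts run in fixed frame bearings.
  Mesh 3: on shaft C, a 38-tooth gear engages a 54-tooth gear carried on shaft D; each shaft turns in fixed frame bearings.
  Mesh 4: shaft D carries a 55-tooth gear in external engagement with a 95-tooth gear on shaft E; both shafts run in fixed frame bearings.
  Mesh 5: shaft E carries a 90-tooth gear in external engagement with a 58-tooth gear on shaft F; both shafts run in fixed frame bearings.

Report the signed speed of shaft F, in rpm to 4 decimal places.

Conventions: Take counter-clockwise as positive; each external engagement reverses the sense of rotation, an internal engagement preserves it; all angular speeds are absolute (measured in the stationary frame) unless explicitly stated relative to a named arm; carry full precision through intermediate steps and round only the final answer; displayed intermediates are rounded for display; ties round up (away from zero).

class = fixed-axis compound train [5 meshes; 5 ratios multiply, 5 sense flips]
mesh 1 [71T→26T]: ω = 2616.0000×71/26 = 7143.6923 rpm, sense flips to −
mesh 2 [26T→65T]: ω = 7143.6923×26/65 = 2857.4769 rpm, sense flips to +
mesh 3 [38T→54T]: ω = 2857.4769×38/54 = 2010.8171 rpm, sense flips to −
mesh 4 [55T→95T]: ω = 2010.8171×55/95 = 1164.1573 rpm, sense flips to +
mesh 5 [90T→58T]: ω = 1164.1573×90/58 = 1806.4509 rpm, sense flips to −
signed output speed = -1806.4509 rpm

-1806.4509 rpm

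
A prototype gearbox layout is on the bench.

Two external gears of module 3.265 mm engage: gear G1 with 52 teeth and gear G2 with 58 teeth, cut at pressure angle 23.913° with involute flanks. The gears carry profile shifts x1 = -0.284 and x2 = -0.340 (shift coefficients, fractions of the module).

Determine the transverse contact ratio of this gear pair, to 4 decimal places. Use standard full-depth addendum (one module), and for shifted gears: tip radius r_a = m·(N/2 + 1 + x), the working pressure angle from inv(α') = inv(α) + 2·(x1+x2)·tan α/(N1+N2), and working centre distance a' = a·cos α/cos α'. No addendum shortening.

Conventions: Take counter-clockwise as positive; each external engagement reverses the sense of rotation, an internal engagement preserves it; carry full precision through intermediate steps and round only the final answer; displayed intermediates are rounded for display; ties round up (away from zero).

class = single-mesh tooth geometry [involute pair 52T × 58T, m = 3.265]
base radii: r_b1 = 77.603213, r_b2 = 86.557430
tip radii: r_a1 = 87.227740, r_a2 = 96.839900
inv(α') = inv(23.913°) + 2·(-0.284-0.340)·tan α/(52+58) = 0.02101920  ⇒  α' = 22.33324°
a' = a·cos α / cos α' = 179.5750·cos 23.913°/cos 22.33324° = 177.472990
action lengths: √(r_a1²−r_b1²) = 39.829888, √(r_a2²−r_b2²) = 43.425541
base pitch p_b = π·m·cos α = 9.376834
CR = (39.829888 + 43.425541 − 177.472990·sin 22.33324°)/9.376834 = 1.686814
contact ratio ≈ 1.6868

1.6868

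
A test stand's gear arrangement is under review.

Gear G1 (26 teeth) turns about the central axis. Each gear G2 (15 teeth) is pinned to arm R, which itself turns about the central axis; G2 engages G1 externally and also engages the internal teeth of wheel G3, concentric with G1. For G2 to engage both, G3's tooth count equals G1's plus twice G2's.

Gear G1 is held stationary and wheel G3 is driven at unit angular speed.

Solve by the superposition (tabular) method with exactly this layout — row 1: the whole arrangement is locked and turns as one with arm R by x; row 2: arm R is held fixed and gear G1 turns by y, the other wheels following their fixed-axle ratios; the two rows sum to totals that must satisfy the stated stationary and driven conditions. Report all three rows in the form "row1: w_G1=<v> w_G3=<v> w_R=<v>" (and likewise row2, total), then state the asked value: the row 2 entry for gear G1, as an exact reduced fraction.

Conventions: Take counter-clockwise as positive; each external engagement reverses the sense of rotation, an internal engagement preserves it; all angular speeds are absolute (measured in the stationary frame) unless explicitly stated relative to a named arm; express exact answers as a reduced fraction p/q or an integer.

row1: w_G1=28/41 w_G3=28/41 w_R=28/41
row2: w_G1=-28/41 w_G3=13/41 w_R=0
total: w_G1=0 w_G3=1 w_R=28/41
asked value: -28/41

class = planetary set [G3 = 26+2·15 = 56; Willis about the carrier]
row 1: whole set turns with the arm by x
row 2: sun turns y, ring = −(26/56)·y, arm 0
boundary: total ω_sun = x + y = 0 and total ω_ring = x − (26/56)·y = 1  ⇒  y = -28/41, x = 28/41
row 2 ring = −(26/56)·(-28/41) = 13/41
totals (row 1 + row 2): sun 28/41 + (-28/41) = 0, ring 28/41 + 13/41 = 1, arm 28/41 + 0 = 28/41
asked cell (row2, sun) = -28/41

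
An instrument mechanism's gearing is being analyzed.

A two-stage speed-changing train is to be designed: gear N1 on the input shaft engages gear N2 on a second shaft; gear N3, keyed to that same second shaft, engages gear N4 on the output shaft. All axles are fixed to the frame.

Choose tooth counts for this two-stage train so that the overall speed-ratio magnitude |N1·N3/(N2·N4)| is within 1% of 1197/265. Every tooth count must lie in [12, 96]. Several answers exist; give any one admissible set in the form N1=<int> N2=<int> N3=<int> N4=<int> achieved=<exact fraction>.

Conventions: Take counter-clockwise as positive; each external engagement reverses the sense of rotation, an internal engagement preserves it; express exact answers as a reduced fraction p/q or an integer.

N1=57 N2=15 N3=63 N4=53 achieved=1197/265

2-stage fixed-axis compound train for ratio 1197/265
target = 1197/265 in lowest terms: an exact hit needs N1·N3 = k·1197 and N2·N4 = k·265 for one integer k, every count in [12, 96]; additionally prefer no 1:1 stage (N1 ≠ N2, N3 ≠ N4)
k = 1…2: no 1:1-free in-range split of k·1197 and k·265 into factor pairs; take k = 3
k = 3: N1·N3 = 3591 = 57·63, N2·N4 = 795 = 15·53
achieved = 57·63/(15·53) = 1197/265; |achieved − target| = 0 ≤ 1197/26500 ✓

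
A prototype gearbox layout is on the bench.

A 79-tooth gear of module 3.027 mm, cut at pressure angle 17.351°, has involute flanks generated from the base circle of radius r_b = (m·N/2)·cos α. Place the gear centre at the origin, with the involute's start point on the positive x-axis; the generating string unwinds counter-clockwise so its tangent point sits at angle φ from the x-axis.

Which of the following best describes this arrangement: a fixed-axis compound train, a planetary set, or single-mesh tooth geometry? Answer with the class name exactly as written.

topology: single-mesh involute geometry — m = 3.027, N = 79
classification: single-mesh tooth geometry

single-mesh tooth geometry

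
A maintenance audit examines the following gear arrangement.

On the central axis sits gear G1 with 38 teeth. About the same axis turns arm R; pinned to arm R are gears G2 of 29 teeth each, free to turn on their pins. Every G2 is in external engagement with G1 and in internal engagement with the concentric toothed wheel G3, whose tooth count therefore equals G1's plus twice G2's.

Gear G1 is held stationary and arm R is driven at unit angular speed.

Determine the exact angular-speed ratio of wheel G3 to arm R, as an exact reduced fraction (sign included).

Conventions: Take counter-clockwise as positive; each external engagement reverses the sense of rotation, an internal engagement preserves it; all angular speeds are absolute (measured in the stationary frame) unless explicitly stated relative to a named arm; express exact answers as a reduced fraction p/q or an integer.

67/48

planetary set (38T centre, 29T on arm, 96T internal) — Willis relation
ring teeth: 38 + 2·29 = 96
38(ω_sun−ω_arm) = −96(ω_ring−ω_arm),  ω_sun = 0, ω_arm = 1
ω_ring = 1 − (38/96)(0−1) = 67/48
ω_out/ω_in = 67/48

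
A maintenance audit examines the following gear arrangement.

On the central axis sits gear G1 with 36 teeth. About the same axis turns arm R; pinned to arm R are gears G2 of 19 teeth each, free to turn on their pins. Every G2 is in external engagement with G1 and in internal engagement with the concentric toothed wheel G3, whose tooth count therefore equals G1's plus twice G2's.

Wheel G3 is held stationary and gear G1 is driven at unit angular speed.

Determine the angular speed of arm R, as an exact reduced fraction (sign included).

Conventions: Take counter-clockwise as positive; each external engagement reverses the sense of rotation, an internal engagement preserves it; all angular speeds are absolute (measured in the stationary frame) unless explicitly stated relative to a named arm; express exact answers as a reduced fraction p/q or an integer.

18/55

planetary set (36T centre, 19T on arm, 74T internal) — Willis relation
ring teeth: 36 + 2·19 = 74
36(ω_sun−ω_arm) = −74(ω_ring−ω_arm),  ω_ring = 0, ω_sun = 1
36(1−ω_arm) = −74(0−ω_arm)  ⇒  110·ω_arm = 36  ⇒  ω_arm = 18/55
exact speed ratio = 18/55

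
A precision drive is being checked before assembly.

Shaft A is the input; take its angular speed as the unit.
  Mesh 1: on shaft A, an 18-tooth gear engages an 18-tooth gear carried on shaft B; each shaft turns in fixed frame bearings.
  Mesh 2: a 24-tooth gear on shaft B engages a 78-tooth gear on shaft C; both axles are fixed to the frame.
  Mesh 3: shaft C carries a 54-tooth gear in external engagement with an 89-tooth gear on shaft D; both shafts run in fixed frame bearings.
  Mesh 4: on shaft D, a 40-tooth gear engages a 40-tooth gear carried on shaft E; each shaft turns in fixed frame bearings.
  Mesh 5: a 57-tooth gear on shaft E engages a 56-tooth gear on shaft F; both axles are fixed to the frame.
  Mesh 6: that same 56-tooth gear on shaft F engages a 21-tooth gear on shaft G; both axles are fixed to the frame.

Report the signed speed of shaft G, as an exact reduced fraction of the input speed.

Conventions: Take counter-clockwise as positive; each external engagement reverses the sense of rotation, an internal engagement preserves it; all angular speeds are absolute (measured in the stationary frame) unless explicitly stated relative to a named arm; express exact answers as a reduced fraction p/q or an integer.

4104/8099

6-mesh fixed-axis compound train (all bearings frame-fixed)
mesh 1 [18T→18T]: |ω|/ω_in = 1×18/18 = 1, sense flips to −
mesh 2 [24T→78T]: |ω|/ω_in = 1×24/78 = 4/13, sense flips to +
mesh 3 [54T→89T]: |ω|/ω_in = (4/13)×54/89 = 216/1157, sense flips to −
mesh 4 [40T→40T]: |ω|/ω_in = (216/1157)×40/40 = 216/1157, sense flips to +
mesh 5 [57T→56T]: |ω|/ω_in = (216/1157)×57/56 = 1539/8099, sense flips to −
mesh 6 [56T→21T]: |ω|/ω_in = (1539/8099)×56/21 = 4104/8099, sense flips to +
signed output speed (× input speed) = 4104/8099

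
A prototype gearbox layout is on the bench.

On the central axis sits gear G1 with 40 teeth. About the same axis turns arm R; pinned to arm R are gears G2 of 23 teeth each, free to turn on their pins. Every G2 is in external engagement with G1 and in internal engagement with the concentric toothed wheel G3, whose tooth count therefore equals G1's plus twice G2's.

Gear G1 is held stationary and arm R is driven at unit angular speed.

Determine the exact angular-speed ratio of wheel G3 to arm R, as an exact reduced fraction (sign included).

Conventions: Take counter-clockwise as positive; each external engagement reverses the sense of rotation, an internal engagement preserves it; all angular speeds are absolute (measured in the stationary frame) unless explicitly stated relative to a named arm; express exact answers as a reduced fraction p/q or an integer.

63/43

planetary set (40T centre, 23T on arm, 86T internal) — Willis relation
ring teeth: 40 + 2·23 = 86
40(ω_sun−ω_arm) = −86(ω_ring−ω_arm),  ω_sun = 0, ω_arm = 1
ω_ring = 1 − (40/86)(0−1) = 63/43
ω_out/ω_in = 63/43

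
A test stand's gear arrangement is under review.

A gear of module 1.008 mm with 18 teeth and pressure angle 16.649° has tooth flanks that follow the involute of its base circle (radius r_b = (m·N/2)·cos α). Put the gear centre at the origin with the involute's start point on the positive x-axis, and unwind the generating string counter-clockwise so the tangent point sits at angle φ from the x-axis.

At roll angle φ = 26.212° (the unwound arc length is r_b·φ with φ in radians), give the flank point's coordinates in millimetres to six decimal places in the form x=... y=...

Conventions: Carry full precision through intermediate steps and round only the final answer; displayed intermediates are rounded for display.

recognized (one wheel, involute flank): single-mesh tooth geometry, m = 1.008, N = 18
pitch radius r_p = m·N/2 = 1.008·18/2 = 9.072000
base radius r_b = r_p·cos α = 9.072000·cos 16.649° = 8.691683
roll angle φ = 26.212° = 0.45748570 rad
x = r_b·(cos φ + φ·sin φ) = 9.554197
y = r_b·(sin φ − φ·cos φ) = 0.271643

x=9.554197 y=0.271643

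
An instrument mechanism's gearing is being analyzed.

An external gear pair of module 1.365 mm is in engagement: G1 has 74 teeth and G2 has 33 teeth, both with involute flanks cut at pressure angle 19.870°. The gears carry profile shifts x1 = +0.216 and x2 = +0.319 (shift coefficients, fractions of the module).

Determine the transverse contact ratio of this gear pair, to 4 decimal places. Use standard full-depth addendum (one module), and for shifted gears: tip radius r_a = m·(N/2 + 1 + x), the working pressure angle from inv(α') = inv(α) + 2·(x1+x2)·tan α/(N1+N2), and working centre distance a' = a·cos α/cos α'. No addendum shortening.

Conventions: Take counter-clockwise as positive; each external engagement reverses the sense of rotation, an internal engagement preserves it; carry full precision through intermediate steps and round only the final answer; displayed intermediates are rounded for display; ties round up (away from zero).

1.6606

recognized (one external pair, fixed centres): single-mesh tooth geometry, m = 1.365, N1 = 74, N2 = 33
base radii: r_b1 = 47.498246, r_b2 = 21.181650
tip radii: r_a1 = 52.164840, r_a2 = 24.322935
inv(α') = inv(19.870°) + 2·(+0.216+0.319)·tan α/(74+33) = 0.01821995  ⇒  α' = 21.33438°
a' = a·cos α / cos α' = 73.0275·cos 19.870°/cos 21.33438° = 73.732562
action lengths: √(r_a1²−r_b1²) = 21.565878, √(r_a2²−r_b2²) = 11.955871
base pitch p_b = π·m·cos α = 4.032977
CR = (21.565878 + 11.955871 − 73.732562·sin 21.33438°)/4.032977 = 1.660582
contact ratio ≈ 1.6606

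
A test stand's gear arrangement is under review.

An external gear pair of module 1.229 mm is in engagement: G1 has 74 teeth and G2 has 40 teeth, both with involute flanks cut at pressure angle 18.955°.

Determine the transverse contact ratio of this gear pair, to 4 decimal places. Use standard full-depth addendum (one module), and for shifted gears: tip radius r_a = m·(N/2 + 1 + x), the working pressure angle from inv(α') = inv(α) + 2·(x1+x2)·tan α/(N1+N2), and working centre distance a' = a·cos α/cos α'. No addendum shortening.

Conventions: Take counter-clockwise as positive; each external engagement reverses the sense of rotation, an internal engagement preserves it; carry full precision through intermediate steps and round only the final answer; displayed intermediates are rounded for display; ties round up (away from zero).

1.8243

recognized (one external pair, fixed centres): single-mesh tooth geometry, m = 1.229, N1 = 74, N2 = 40
base radii: r_b1 = 43.007180, r_b2 = 23.247125
tip radii: r_a1 = 46.702000, r_a2 = 25.809000
no profile shift: α' = α, a' = a
action lengths: √(r_a1²−r_b1²) = 18.206022, √(r_a2²−r_b2²) = 11.210517
base pitch p_b = π·m·cos α = 3.651650
CR = (18.206022 + 11.210517 − 70.053000·sin 18.95500°)/3.651650 = 1.824255
contact ratio ≈ 1.8243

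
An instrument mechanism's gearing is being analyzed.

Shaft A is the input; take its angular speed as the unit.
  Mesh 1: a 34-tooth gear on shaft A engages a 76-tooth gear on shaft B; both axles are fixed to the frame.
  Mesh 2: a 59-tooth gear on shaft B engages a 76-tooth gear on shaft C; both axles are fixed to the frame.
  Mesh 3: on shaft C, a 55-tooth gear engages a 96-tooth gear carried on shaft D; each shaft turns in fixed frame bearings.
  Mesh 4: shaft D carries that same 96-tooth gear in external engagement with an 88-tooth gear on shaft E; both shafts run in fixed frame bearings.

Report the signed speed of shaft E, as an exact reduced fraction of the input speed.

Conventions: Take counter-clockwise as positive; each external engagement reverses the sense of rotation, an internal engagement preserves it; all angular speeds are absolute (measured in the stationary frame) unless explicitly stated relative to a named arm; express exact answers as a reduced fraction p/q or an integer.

4-mesh fixed-axis compound train (all bearings frame-fixed)
mesh 1 [34T→76T]: |ω|/ω_in = 1×34/76 = 17/38, sense flips to −
mesh 2 [59T→76T]: |ω|/ω_in = (17/38)×59/76 = 1003/2888, sense flips to +
mesh 3 [55T→96T]: |ω|/ω_in = (1003/2888)×55/96 = 55165/277248, sense flips to −
mesh 4 [96T→88T]: |ω|/ω_in = (55165/277248)×96/88 = 5015/23104, sense flips to +
signed output speed (× input speed) = 5015/23104

5015/23104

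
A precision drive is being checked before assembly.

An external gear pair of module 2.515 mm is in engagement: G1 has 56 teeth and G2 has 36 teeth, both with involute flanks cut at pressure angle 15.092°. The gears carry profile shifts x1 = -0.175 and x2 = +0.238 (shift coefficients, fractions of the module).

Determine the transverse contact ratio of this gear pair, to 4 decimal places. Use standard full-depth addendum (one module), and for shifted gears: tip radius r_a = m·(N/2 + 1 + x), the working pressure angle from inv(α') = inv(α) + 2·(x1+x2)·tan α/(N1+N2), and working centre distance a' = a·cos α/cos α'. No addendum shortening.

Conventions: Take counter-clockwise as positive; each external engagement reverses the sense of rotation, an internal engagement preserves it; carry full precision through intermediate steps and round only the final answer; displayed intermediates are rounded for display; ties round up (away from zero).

1.9903

class = single-mesh tooth geometry [involute pair 56T × 36T, m = 2.515]
base radii: r_b1 = 67.991143, r_b2 = 43.708592
tip radii: r_a1 = 72.494875, r_a2 = 48.383570
inv(α') = inv(15.092°) + 2·(-0.175+0.238)·tan α/(56+36) = 0.00663516  ⇒  α' = 15.37729°
a' = a·cos α / cos α' = 115.6900·cos 15.092°/cos 15.37729° = 115.846991
action lengths: √(r_a1²−r_b1²) = 25.153754, √(r_a2²−r_b2²) = 20.749188
base pitch p_b = π·m·cos α = 7.628588
CR = (25.153754 + 20.749188 − 115.846991·sin 15.37729°)/7.628588 = 1.990320
contact ratio ≈ 1.9903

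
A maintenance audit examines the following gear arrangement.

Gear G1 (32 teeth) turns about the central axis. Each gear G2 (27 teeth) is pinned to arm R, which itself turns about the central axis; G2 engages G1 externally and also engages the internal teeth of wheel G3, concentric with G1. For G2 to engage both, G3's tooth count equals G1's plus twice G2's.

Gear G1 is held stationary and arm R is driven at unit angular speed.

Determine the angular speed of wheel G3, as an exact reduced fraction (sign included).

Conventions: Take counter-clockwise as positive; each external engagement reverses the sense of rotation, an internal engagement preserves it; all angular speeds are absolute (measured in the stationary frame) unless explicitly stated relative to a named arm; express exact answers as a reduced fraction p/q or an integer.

planetary set (32T centre, 27T on arm, 86T internal) — Willis relation
ring teeth: 32 + 2·27 = 86
32(ω_sun−ω_arm) = −86(ω_ring−ω_arm),  ω_sun = 0, ω_arm = 1
ω_ring = 1 − (32/86)(0−1) = 59/43
exact speed ratio = 59/43

59/43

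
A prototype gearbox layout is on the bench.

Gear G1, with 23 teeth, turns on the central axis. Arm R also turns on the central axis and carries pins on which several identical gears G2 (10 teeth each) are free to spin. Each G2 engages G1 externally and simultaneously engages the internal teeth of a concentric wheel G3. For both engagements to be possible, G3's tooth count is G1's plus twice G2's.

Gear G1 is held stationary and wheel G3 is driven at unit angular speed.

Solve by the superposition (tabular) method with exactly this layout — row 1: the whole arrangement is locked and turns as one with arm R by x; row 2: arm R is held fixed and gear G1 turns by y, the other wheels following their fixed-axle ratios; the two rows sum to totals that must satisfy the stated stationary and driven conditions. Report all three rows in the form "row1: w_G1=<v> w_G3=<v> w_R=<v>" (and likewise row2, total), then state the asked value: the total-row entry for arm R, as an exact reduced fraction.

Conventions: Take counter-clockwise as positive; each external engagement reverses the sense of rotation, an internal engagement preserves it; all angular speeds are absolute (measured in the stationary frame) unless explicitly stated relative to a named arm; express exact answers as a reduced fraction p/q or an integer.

class = planetary set [G3 = 23+2·10 = 43; Willis about the carrier]
row 1 (train locked, turned with arm): all members turn x
row 2 (arm held, sun turns y): ω_ring = −(23/43)·y, ω_arm = 0
boundary: total ω_sun = x + y = 0 and total ω_ring = x − (23/43)·y = 1  ⇒  y = -43/66, x = 43/66
row 2 ring = −(23/43)·(-43/66) = 23/66
totals (row 1 + row 2): sun 43/66 + (-43/66) = 0, ring 43/66 + 23/66 = 1, arm 43/66 + 0 = 43/66
asked cell (total, arm) = 43/66

row1: w_G1=43/66 w_G3=43/66 w_R=43/66
row2: w_G1=-43/66 w_G3=23/66 w_R=0
total: w_G1=0 w_G3=1 w_R=43/66
asked value: 43/66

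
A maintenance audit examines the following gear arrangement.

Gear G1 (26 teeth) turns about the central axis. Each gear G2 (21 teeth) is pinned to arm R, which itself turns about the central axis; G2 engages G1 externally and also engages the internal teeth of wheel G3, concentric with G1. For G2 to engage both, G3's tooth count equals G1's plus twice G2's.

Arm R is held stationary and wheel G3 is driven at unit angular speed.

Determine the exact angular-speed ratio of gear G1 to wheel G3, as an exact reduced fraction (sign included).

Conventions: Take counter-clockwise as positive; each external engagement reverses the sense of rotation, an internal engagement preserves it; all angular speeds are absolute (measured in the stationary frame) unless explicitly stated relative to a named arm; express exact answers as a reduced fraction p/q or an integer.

class = planetary set [G3 = 26+2·21 = 68; Willis about the carrier]
ring teeth: 26 + 2·21 = 68
26(ω_sun−ω_arm) = −68(ω_ring−ω_arm),  ω_arm = 0, ω_ring = 1
ω_sun = 0 − (68/26)(1−0) = -34/13
ω_out/ω_in = -34/13

-34/13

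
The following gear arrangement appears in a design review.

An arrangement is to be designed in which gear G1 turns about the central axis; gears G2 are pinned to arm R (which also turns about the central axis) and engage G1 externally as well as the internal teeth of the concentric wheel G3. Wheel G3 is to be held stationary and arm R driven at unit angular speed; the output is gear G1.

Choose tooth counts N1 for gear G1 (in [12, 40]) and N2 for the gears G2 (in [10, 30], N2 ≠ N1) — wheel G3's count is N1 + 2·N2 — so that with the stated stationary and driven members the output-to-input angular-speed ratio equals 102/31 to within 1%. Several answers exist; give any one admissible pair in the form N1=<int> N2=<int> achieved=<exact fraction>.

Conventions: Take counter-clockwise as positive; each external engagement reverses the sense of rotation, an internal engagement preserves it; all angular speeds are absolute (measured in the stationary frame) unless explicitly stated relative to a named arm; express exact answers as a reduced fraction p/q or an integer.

N1=31 N2=20 achieved=102/31

topology: planetary set — design target 102/31, arm = carrier (Willis)
Willis with ω_ring = 0: ω_sun/ω_arm = (N1+N3)/N1; set equal to 102/31  ⇒  N3/N1 = 102/31 − 1 = 71/31
N3 = N1 + 2·N2  ⇒  N2/N1 = (N3/N1 − 1)/2 = (71/31 − 1)/2 = 20/31
smallest multiple with N1 ≥ 12 and N2 ≥ 10: k = 1  ⇒  N1 = 1·31 = 31, N2 = 1·20 = 20 (N1 ≤ 40, N2 ≤ 30, N2 ≠ N1 ✓), N3 = 31 + 2·20 = 71
check: (N1+N3)/N1 with N1 = 31, N3 = 71 gives 102/31; |achieved − target| = 0 ≤ 51/1550 ✓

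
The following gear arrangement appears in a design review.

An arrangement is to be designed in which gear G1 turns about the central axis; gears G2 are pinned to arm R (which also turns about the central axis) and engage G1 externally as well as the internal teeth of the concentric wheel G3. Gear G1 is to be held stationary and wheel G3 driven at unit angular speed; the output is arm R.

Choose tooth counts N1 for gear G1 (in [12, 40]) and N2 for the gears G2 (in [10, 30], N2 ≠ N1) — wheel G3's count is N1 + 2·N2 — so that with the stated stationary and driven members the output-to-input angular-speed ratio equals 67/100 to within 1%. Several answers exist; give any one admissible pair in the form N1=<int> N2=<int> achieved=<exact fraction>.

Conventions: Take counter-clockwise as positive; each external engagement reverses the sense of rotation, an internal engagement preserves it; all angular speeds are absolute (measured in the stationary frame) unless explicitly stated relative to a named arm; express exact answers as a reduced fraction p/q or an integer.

N1=33 N2=17 achieved=67/100

planetary set to be sized for 67/100 (Willis relation)
Willis with ω_sun = 0: ω_arm/ω_ring = N3/(N1+N3); set equal to 67/100  ⇒  N3/N1 = (67/100)/(1 − 67/100) = 67/33
N3 = N1 + 2·N2  ⇒  N2/N1 = (N3/N1 − 1)/2 = (67/33 − 1)/2 = 17/33
smallest multiple with N1 ≥ 12 and N2 ≥ 10: k = 1  ⇒  N1 = 1·33 = 33, N2 = 1·17 = 17 (N1 ≤ 40, N2 ≤ 30, N2 ≠ N1 ✓), N3 = 33 + 2·17 = 67
check: N3/(N1+N3) with N1 = 33, N3 = 67 gives 67/100; |achieved − target| = 0 ≤ 67/10000 ✓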